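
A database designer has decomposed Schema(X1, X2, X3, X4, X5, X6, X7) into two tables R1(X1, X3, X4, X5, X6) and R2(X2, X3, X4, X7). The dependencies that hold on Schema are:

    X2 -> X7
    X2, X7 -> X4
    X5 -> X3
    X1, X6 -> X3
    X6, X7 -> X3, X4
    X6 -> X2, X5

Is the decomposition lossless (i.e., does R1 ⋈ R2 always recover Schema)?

No

Common attributes: R1 ∩ R2 = {X3, X4}.
No dependency enlarges {X3, X4}, so (X3, X4)⁺ = {X3, X4}.
The closure contains neither all of R1 = {X1, X3, X4, X5, X6} nor all of R2 = {X2, X3, X4, X7}, so the common attributes are not a superkey of either fragment. The join is lossy.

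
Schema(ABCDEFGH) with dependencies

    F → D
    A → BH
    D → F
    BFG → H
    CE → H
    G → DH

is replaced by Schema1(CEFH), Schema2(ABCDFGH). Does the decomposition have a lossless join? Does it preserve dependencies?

Lossless test: (CFH)⁺ = {CDFH}, which is a superkey of neither fragment — lossy.
Dependency preservation: every FD's attributes lie within a single fragment, so each can be enforced locally — preserved.

lossy but dependency-preserving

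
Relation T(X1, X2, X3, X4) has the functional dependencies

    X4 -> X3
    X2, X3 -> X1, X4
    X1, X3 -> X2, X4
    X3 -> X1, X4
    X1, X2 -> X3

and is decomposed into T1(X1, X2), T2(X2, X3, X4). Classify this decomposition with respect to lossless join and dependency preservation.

lossy and not dependency-preserving

Lossless test: (X2)⁺ = {X2}, which is a superkey of neither fragment — lossy.
Dependency preservation: the restricted closure of {X2, X3} across the fragments never reaches {X1, X4}, so X2, X3 → X1, X4 cannot be enforced without a join — not preserved.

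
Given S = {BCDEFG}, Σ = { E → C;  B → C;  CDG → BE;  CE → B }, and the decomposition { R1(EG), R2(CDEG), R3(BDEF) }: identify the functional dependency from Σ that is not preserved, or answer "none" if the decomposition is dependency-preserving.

Check B → C: no single fragment contains all of {BC}, and the restricted closure of {B} across the fragments never reaches {C}.
E → C is preserved.
CDG → BE is preserved.
CE → B is preserved.

B → C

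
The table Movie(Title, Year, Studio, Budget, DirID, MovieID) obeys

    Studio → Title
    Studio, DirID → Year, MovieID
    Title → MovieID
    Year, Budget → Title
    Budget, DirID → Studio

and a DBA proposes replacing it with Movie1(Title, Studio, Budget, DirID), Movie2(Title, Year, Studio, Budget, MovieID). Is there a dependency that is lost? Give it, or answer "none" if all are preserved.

Studio, DirID → Year, MovieID

Check Studio, DirID → Year, MovieID: no single fragment contains all of {Year, Studio, DirID, MovieID}, and the restricted closure of {Studio, DirID} across the fragments never reaches {Year, MovieID}.
Studio → Title is preserved.
Title → MovieID is preserved.
Year, Budget → Title is preserved.
Budget, DirID → Studio is preserved.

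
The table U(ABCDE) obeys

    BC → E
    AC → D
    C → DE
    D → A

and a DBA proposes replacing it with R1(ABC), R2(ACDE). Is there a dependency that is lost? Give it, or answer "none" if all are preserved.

BC → E: restricted closure across fragments reaches E.
AC → D lies within R2.
C → DE lies within R2.
D → A lies within R2.
Every dependency is enforceable on the fragments, so the decomposition is dependency-preserving.

none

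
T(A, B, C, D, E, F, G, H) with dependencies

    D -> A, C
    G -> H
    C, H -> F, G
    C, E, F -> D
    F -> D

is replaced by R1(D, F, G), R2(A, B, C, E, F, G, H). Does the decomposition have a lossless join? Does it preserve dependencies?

lossless but not dependency-preserving

Lossless test: (F, G)⁺ = {A, C, D, F, G, H}, which contains all of one fragment — lossless.
Dependency preservation: the restricted closure of {D} across the fragments never reaches {A, C}, so D → A, C cannot be enforced without a join — not preserved.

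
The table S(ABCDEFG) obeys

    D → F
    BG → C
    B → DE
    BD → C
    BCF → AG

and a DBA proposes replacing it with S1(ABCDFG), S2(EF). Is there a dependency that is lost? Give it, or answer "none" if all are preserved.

B → DE

Check B → DE: no single fragment contains all of {BDE}, and the restricted closure of {B} across the fragments never reaches {DE}.
D → F is preserved.
BG → C is preserved.
BD → C is preserved.
BCF → AG is preserved.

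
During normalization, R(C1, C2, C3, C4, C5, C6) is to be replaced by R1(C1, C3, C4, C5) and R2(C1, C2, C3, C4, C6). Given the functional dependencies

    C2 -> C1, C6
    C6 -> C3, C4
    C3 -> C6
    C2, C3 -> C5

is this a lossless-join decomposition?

No

Common attributes: R1 ∩ R2 = {C1, C3, C4}.
Closure of {C1, C3, C4}: C3 → C6 applies, adding C6. So (C1, C3, C4)⁺ = {C1, C3, C4, C6}.
The closure contains neither all of R1 = {C1, C3, C4, C5} nor all of R2 = {C1, C2, C3, C4, C6}, so the common attributes are not a superkey of either fragment. The join is lossy.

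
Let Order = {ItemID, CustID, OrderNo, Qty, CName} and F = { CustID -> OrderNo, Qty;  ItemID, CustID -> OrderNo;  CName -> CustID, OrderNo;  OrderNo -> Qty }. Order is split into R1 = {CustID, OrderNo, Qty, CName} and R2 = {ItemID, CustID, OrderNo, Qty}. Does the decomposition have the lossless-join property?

Common attributes: R1 ∩ R2 = {CustID, OrderNo, Qty}.
No dependency enlarges {CustID, OrderNo, Qty}, so (CustID, OrderNo, Qty)⁺ = {CustID, OrderNo, Qty}.
The closure contains neither all of R1 = {CustID, OrderNo, Qty, CName} nor all of R2 = {ItemID, CustID, OrderNo, Qty}, so the common attributes are not a superkey of either fragment. The join is lossy.

No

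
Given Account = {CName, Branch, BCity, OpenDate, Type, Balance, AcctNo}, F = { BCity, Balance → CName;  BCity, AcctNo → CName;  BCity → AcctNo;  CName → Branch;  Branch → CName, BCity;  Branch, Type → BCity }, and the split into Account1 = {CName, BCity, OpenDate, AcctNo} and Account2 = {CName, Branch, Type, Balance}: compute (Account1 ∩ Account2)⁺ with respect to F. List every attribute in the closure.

CName, Branch, BCity, AcctNo

Account1 ∩ Account2 = {CName}.
CName → Branch applies, adding Branch
Branch → CName, BCity applies, adding BCity
BCity → AcctNo applies, adding AcctNo
Closure: {CName, Branch, BCity, AcctNo}.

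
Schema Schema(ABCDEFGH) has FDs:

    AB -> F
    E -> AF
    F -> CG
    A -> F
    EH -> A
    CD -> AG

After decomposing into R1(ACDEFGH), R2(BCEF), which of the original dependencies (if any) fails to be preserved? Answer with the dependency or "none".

AB → F: restricted closure across fragments reaches F.
E → AF lies within R1.
F → CG lies within R1.
A → F lies within R1.
EH → A lies within R1.
CD → AG lies within R1.
Every dependency is enforceable on the fragments, so the decomposition is dependency-preserving.

none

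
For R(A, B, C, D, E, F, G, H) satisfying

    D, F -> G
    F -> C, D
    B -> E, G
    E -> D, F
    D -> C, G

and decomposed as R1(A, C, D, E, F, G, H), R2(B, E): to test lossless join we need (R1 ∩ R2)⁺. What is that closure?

C, D, E, F, G

R1 ∩ R2 = {E}.
E → D, F applies, adding D, F
D → C, G applies, adding C, G
Closure: {C, D, E, F, G}.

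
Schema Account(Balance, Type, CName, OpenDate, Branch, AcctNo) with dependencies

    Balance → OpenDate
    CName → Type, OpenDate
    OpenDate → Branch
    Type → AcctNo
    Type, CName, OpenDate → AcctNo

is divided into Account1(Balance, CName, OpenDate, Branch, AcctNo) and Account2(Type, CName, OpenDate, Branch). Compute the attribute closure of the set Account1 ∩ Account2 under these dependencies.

Type, CName, OpenDate, Branch, AcctNo

Account1 ∩ Account2 = {CName, OpenDate, Branch}.
CName → Type, OpenDate applies, adding Type
Type → AcctNo applies, adding AcctNo
Closure: {Type, CName, OpenDate, Branch, AcctNo}.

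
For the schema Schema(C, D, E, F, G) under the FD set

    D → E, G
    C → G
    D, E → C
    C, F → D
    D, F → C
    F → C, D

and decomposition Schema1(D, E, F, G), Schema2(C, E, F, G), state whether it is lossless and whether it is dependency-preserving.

Lossless test: (E, F, G)⁺ = {C, D, E, F, G}, which contains all of one fragment — lossless.
Dependency preservation: the restricted closure of {D, E} across the fragments never reaches {C}, so D, E → C cannot be enforced without a join — not preserved.

lossless but not dependency-preserving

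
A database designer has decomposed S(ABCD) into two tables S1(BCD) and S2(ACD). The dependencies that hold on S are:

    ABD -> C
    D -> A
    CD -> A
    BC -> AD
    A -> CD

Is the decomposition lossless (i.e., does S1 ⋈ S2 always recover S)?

Common attributes: S1 ∩ S2 = {CD}.
Closure of {CD}: D → A applies, adding A. So (CD)⁺ = {ACD}.
This closure contains every attribute of S2, so S1 ∩ S2 → S2. The join is lossless.

Yes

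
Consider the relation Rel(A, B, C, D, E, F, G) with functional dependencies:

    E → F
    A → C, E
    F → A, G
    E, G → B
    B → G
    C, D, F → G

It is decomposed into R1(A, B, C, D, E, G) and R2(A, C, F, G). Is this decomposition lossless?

Yes

Common attributes: R1 ∩ R2 = {A, C, G}.
Closure of {A, C, G}: A → C, E applies, adding E; E, G → B applies, adding B; E → F applies, adding F. So (A, C, G)⁺ = {A, B, C, E, F, G}.
This closure contains every attribute of R2, so R1 ∩ R2 → R2. The join is lossless.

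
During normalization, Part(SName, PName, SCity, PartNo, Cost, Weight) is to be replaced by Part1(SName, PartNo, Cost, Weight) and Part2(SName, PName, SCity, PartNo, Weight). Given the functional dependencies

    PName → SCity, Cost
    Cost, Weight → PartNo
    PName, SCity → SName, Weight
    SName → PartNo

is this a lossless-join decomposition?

No

Common attributes: Part1 ∩ Part2 = {SName, PartNo, Weight}.
No dependency enlarges {SName, PartNo, Weight}, so (SName, PartNo, Weight)⁺ = {SName, PartNo, Weight}.
The closure contains neither all of Part1 = {SName, PartNo, Cost, Weight} nor all of Part2 = {SName, PName, SCity, PartNo, Weight}, so the common attributes are not a superkey of either fragment. The join is lossy.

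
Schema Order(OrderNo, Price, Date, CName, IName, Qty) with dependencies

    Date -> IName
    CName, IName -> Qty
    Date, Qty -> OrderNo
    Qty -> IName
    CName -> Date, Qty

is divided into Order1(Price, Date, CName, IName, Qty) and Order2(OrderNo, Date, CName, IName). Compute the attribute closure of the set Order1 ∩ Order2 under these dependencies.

OrderNo, Date, CName, IName, Qty

Order1 ∩ Order2 = {Date, CName, IName}.
CName, IName → Qty applies, adding Qty
Date, Qty → OrderNo applies, adding OrderNo
Closure: {OrderNo, Date, CName, IName, Qty}.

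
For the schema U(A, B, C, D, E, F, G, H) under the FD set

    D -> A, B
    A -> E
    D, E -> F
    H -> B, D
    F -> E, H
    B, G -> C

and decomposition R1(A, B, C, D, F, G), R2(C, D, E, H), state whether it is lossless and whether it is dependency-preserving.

Lossless test: (C, D)⁺ = {A, B, C, D, E, F, H}, which contains all of one fragment — lossless.
Dependency preservation: the restricted closure of {A} across the fragments never reaches {E}, so A → E cannot be enforced without a join — not preserved.

lossless but not dependency-preserving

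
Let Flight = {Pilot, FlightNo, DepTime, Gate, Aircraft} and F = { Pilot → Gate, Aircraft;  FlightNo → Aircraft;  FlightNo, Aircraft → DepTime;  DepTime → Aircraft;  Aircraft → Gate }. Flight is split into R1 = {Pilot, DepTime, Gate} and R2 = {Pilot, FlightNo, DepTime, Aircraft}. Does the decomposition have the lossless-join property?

Yes

Common attributes: R1 ∩ R2 = {Pilot, DepTime}.
Closure of {Pilot, DepTime}: Pilot → Gate, Aircraft applies, adding Gate, Aircraft. So (Pilot, DepTime)⁺ = {Pilot, DepTime, Gate, Aircraft}.
This closure contains every attribute of R1, so R1 ∩ R2 → R1. The join is lossless.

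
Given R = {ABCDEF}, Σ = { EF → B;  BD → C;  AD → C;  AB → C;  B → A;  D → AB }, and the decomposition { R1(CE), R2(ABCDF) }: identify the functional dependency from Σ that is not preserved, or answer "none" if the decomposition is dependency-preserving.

Check EF → B: no single fragment contains all of {BEF}, and the restricted closure of {EF} across the fragments never reaches {B}.
BD → C is preserved.
AD → C is preserved.
AB → C is preserved.
B → A is preserved.
D → AB is preserved.

EF → B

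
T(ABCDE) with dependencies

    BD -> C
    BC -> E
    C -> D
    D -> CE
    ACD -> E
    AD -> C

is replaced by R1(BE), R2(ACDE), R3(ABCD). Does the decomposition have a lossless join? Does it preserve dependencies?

Lossless test (chase): Rows 2 and 3 agree on D; apply D→CE and equate their CE entries. Row 3 is now all distinguished symbols — the join is lossless.
Dependency preservation: BC → E is not contained in any single fragment, but the restricted closure of its left-hand side across the fragments still reaches the right-hand side; the remaining FDs each lie inside some fragment. All dependencies are preserved.

lossless and dependency-preserving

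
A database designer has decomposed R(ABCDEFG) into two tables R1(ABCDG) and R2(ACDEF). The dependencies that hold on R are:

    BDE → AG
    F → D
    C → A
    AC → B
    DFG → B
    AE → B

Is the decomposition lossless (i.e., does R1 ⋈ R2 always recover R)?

Common attributes: R1 ∩ R2 = {ACD}.
Closure of {ACD}: AC → B applies, adding B. So (ACD)⁺ = {ABCD}.
The closure contains neither all of R1 = {ABCDG} nor all of R2 = {ACDEF}, so the common attributes are not a superkey of either fragment. The join is lossy.

No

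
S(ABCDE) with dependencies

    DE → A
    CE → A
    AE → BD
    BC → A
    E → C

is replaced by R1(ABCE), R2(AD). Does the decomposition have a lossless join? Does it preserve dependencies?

lossy and not dependency-preserving

Lossless test: (A)⁺ = {A}, which is a superkey of neither fragment — lossy.
Dependency preservation: the restricted closure of {AE} across the fragments never reaches {BD}, so AE → BD cannot be enforced without a join — not preserved.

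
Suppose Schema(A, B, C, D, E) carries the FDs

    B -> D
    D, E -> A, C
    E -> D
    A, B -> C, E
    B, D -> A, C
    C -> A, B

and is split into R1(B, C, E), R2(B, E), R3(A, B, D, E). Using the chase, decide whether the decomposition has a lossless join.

Chase test. Columns are A, B, C, D, E; row i has aⱼ where attribute j ∈ Ri, else bᵢⱼ.
Initial tableau (one row per fragment):
  row 1: b11 a2 a3 b14 a5
  row 2: b21 a2 b23 b24 a5
  row 3: a1 a2 b33 a4 a5
Rows 1 and 2 agree on B; apply B→D and equate their D entries.
Rows 1 and 3 agree on B; apply B→D and equate their D entries.
Rows 1 and 2 agree on D, E; apply D, E→A, C and equate their A, C entries.
Rows 1 and 3 agree on D, E; apply D, E→A, C and equate their A, C entries.
Row 1 is now all distinguished symbols — the join is lossless.

Yes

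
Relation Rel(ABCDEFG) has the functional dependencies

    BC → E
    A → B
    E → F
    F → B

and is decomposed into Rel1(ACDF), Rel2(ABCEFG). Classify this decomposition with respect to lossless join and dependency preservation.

lossy but dependency-preserving

Lossless test: (ACF)⁺ = {ABCEF}, which is a superkey of neither fragment — lossy.
Dependency preservation: every FD's attributes lie within a single fragment, so each can be enforced locally — preserved.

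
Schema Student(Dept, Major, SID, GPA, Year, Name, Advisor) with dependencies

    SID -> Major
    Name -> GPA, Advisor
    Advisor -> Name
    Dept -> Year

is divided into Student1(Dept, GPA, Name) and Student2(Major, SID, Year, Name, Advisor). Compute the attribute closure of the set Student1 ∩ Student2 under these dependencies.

Student1 ∩ Student2 = {Name}.
Name → GPA, Advisor applies, adding GPA, Advisor
Closure: {GPA, Name, Advisor}.

GPA, Name, Advisor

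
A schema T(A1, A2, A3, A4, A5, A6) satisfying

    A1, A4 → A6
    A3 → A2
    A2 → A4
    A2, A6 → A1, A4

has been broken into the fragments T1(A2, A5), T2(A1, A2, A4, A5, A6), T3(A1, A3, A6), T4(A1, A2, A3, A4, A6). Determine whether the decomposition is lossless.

Chase test. Columns are A1, A2, A3, A4, A5, A6; row i has aⱼ where attribute j ∈ Ti, else bᵢⱼ.
Initial tableau (one row per fragment):
  row 1: b11 a2 b13 b14 a5 b16
  row 2: a1 a2 b23 a4 a5 a6
  row 3: a1 b32 a3 b34 b35 a6
  row 4: a1 a2 a3 a4 b45 a6
Rows 3 and 4 agree on A3; apply A3→A2 and equate their A2 entries.
Rows 1 and 2 agree on A2; apply A2→A4 and equate their A4 entries.
Rows 1 and 3 agree on A2; apply A2→A4 and equate their A4 entries.
No row becomes fully distinguished — the join is lossy.

No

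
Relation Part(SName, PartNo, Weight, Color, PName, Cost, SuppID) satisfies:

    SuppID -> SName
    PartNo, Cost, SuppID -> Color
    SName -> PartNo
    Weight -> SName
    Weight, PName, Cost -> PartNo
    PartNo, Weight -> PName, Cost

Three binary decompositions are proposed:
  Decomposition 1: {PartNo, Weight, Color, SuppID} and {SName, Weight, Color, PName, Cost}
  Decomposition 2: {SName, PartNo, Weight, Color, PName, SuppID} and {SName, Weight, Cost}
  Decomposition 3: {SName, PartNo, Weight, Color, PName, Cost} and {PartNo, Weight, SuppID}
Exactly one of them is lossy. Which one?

Decomposition 1: common = {Weight, Color}, closure = {SName, PartNo, Weight, Color, PName, Cost} → lossless.
Decomposition 2: common = {SName, Weight}, closure = {SName, PartNo, Weight, PName, Cost} → lossless.
Decomposition 3: common = {PartNo, Weight}, closure = {SName, PartNo, Weight, PName, Cost} → lossy.

Decomposition 3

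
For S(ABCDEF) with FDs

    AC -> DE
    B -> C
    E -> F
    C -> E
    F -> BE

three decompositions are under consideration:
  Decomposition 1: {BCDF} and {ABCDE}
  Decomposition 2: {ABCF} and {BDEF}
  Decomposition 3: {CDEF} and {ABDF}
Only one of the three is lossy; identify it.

Decomposition 2

Decomposition 1: common = {BCD}, closure = {BCDEF} → lossless.
Decomposition 2: common = {BF}, closure = {BCEF} → lossy.
Decomposition 3: common = {DF}, closure = {BCDEF} → lossless.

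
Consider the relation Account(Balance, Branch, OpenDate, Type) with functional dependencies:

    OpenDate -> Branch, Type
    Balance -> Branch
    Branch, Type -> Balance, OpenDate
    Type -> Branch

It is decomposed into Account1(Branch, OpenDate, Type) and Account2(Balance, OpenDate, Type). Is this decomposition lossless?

Common attributes: Account1 ∩ Account2 = {OpenDate, Type}.
Closure of {OpenDate, Type}: OpenDate → Branch, Type applies, adding Branch; Branch, Type → Balance, OpenDate applies, adding Balance. So (OpenDate, Type)⁺ = {Balance, Branch, OpenDate, Type}.
This closure contains every attribute of Account1, so Account1 ∩ Account2 → Account1. The join is lossless.

Yes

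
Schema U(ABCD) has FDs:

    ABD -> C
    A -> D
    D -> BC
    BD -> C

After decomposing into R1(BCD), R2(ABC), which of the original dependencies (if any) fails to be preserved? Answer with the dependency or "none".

A -> D

Check A → D: no single fragment contains all of {AD}, and the restricted closure of {A} across the fragments never reaches {D}.
ABD → C is preserved.
D → BC is preserved.
BD → C is preserved.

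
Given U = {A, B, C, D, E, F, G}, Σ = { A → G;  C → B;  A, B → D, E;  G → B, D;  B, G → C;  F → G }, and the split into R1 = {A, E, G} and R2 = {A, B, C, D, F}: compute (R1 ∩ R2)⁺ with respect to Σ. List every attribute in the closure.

R1 ∩ R2 = {A}.
A → G applies, adding G
G → B, D applies, adding B, D
B, G → C applies, adding C
A, B → D, E applies, adding E
Closure: {A, B, C, D, E, G}.

A, B, C, D, E, G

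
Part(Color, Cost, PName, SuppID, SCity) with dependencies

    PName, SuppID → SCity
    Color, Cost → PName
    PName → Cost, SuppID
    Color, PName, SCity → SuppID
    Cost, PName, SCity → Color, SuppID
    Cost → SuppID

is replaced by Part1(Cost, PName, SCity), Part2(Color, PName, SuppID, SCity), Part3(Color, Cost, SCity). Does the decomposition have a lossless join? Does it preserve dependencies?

lossless but not dependency-preserving

Lossless test (chase): Rows 1 and 2 agree on PName; apply PName→Cost, SuppID and equate their Cost, SuppID entries. Rows 1 and 2 agree on Cost, PName, SCity; apply Cost, PName, SCity→Color, SuppID and equate their Color, SuppID entries. Rows 1 and 3 agree on Cost; apply Cost→SuppID and equate their SuppID entries. Rows 1 and 3 agree on Color, Cost; apply Color, Cost→PName and equate their PName entries. Row 1 is now all distinguished symbols — the join is lossless.
Dependency preservation: the restricted closure of {Color, Cost} across the fragments never reaches {PName}, so Color, Cost → PName cannot be enforced without a join — not preserved.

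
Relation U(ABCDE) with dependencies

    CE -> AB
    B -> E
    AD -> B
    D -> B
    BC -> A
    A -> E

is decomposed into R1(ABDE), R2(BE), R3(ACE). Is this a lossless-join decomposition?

Chase test. Columns are ABCDE; row i has aⱼ where attribute j ∈ Ri, else bᵢⱼ.
Initial tableau (one row per fragment):
  row 1: a1 a2 b13 a4 a5
  row 2: b21 a2 b23 b24 a5
  row 3: a1 b32 a3 b34 a5
No row becomes fully distinguished — the join is lossy.

No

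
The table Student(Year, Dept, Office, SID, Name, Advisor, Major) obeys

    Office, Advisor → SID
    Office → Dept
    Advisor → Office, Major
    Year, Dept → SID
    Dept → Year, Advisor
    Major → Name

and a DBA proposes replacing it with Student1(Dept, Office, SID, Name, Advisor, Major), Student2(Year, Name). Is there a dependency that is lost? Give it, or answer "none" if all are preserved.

Check Dept → Year, Advisor: no single fragment contains all of {Year, Dept, Advisor}, and the restricted closure of {Dept} across the fragments never reaches {Year, Advisor}.
Office, Advisor → SID is preserved.
Office → Dept is preserved.
Advisor → Office, Major is preserved.
Year, Dept → SID is preserved.
Major → Name is preserved.

Dept → Year, Advisor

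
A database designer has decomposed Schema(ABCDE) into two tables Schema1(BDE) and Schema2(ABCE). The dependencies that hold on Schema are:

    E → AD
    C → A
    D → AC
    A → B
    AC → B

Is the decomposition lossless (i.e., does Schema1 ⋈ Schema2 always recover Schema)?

Common attributes: Schema1 ∩ Schema2 = {BE}.
Closure of {BE}: E → AD applies, adding AD; D → AC applies, adding C. So (BE)⁺ = {ABCDE}.
This closure contains every attribute of Schema1, so Schema1 ∩ Schema2 → Schema1. The join is lossless.

Yes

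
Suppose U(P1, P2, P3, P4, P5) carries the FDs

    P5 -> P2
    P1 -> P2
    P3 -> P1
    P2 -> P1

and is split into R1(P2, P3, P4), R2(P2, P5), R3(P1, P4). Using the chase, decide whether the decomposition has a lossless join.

Chase test. Columns are P1, P2, P3, P4, P5; row i has aⱼ where attribute j ∈ Ri, else bᵢⱼ.
Initial tableau (one row per fragment):
  row 1: b11 a2 a3 a4 b15
  row 2: b21 a2 b23 b24 a5
  row 3: a1 b32 b33 a4 b35
Rows 1 and 2 agree on P2; apply P2→P1 and equate their P1 entries.
No row becomes fully distinguished — the join is lossy.

No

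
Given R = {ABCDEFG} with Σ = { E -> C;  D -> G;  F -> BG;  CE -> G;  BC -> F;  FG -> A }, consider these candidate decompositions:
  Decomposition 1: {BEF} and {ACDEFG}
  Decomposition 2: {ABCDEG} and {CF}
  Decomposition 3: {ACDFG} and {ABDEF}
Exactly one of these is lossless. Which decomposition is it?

Decomposition 1

Decomposition 1: common = {EF}, closure = {ABCEFG} → lossless.
Decomposition 2: common = {C}, closure = {C} → lossy.
Decomposition 3: common = {ADF}, closure = {ABDFG} → lossy.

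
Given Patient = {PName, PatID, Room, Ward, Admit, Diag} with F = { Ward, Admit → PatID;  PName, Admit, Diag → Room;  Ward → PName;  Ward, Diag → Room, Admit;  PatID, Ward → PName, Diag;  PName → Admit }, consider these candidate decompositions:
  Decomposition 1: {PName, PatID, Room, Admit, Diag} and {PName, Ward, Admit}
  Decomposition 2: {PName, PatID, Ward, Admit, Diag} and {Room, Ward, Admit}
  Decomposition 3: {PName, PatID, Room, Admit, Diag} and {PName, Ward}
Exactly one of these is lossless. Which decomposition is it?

Decomposition 2

Decomposition 1: common = {PName, Admit}, closure = {PName, Admit} → lossy.
Decomposition 2: common = {Ward, Admit}, closure = {PName, PatID, Room, Ward, Admit, Diag} → lossless.
Decomposition 3: common = {PName}, closure = {PName, Admit} → lossy.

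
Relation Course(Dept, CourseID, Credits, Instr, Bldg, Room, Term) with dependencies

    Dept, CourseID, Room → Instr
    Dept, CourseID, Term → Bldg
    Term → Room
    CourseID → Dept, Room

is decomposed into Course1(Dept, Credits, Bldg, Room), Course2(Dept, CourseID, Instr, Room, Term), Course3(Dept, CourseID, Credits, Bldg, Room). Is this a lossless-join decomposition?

No

Chase test. Columns are Dept, CourseID, Credits, Instr, Bldg, Room, Term; row i has aⱼ where attribute j ∈ Coursei, else bᵢⱼ.
Initial tableau (one row per fragment):
  row 1: a1 b12 a3 b14 a5 a6 b17
  row 2: a1 a2 b23 a4 b25 a6 a7
  row 3: a1 a2 a3 b34 a5 a6 b37
Rows 2 and 3 agree on Dept, CourseID, Room; apply Dept, CourseID, Room→Instr and equate their Instr entries.
No row becomes fully distinguished — the join is lossy.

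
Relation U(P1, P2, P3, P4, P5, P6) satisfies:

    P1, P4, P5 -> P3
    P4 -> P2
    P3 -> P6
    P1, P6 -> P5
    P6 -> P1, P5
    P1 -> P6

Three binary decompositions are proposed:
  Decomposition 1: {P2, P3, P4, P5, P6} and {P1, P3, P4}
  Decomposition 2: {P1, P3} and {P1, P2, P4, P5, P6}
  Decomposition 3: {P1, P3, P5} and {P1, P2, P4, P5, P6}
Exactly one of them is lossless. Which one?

Decomposition 1: common = {P3, P4}, closure = {P1, P2, P3, P4, P5, P6} → lossless.
Decomposition 2: common = {P1}, closure = {P1, P5, P6} → lossy.
Decomposition 3: common = {P1, P5}, closure = {P1, P5, P6} → lossy.

Decomposition 1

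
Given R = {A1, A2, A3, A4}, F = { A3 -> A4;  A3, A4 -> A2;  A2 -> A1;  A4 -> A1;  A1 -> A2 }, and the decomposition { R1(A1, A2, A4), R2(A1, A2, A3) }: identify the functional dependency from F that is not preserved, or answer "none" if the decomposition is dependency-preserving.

A3 -> A4

Check A3 → A4: no single fragment contains all of {A3, A4}, and the restricted closure of {A3} across the fragments never reaches {A4}.
A3, A4 → A2 is preserved.
A2 → A1 is preserved.
A4 → A1 is preserved.
A1 → A2 is preserved.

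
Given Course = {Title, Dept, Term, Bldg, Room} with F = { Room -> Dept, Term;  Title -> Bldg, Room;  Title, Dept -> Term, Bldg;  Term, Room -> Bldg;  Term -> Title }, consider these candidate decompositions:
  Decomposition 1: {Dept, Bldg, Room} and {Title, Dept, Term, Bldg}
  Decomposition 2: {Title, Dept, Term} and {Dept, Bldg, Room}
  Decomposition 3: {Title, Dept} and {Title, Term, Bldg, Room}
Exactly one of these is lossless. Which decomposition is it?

Decomposition 3

Decomposition 1: common = {Dept, Bldg}, closure = {Dept, Bldg} → lossy.
Decomposition 2: common = {Dept}, closure = {Dept} → lossy.
Decomposition 3: common = {Title}, closure = {Title, Dept, Term, Bldg, Room} → lossless.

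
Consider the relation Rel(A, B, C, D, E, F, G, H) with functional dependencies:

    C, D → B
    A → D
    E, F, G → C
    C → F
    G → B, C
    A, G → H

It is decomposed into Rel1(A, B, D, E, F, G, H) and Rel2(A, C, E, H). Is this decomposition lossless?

No

Common attributes: Rel1 ∩ Rel2 = {A, E, H}.
Closure of {A, E, H}: A → D applies, adding D. So (A, E, H)⁺ = {A, D, E, H}.
The closure contains neither all of Rel1 = {A, B, D, E, F, G, H} nor all of Rel2 = {A, C, E, H}, so the common attributes are not a superkey of either fragment. The join is lossy.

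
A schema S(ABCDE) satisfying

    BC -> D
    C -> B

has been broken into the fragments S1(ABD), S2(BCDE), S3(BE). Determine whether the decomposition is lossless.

No

Chase test. Columns are ABCDE; row i has aⱼ where attribute j ∈ Si, else bᵢⱼ.
Initial tableau (one row per fragment):
  row 1: a1 a2 b13 a4 b15
  row 2: b21 a2 a3 a4 a5
  row 3: b31 a2 b33 b34 a5
No row becomes fully distinguished — the join is lossy.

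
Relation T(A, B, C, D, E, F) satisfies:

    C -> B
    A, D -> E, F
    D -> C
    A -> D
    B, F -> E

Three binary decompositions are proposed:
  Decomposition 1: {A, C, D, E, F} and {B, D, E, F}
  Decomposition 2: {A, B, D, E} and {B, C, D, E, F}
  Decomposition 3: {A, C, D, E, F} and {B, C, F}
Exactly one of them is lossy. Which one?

Decomposition 1: common = {D, E, F}, closure = {B, C, D, E, F} → lossless.
Decomposition 2: common = {B, D, E}, closure = {B, C, D, E} → lossy.
Decomposition 3: common = {C, F}, closure = {B, C, E, F} → lossless.

Decomposition 2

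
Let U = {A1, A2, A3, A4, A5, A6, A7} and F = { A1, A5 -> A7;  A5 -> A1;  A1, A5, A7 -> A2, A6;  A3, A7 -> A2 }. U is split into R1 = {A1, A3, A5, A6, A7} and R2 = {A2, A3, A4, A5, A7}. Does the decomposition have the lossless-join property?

Common attributes: R1 ∩ R2 = {A3, A5, A7}.
Closure of {A3, A5, A7}: A5 → A1 applies, adding A1; A1, A5, A7 → A2, A6 applies, adding A2, A6. So (A3, A5, A7)⁺ = {A1, A2, A3, A5, A6, A7}.
This closure contains every attribute of R1, so R1 ∩ R2 → R1. The join is lossless.

Yes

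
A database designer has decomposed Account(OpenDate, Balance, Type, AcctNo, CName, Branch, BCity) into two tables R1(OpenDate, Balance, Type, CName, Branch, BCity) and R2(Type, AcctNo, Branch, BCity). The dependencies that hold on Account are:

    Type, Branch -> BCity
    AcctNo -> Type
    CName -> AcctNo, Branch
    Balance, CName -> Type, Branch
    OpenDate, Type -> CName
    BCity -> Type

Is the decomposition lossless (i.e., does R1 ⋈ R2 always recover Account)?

Common attributes: R1 ∩ R2 = {Type, Branch, BCity}.
No dependency enlarges {Type, Branch, BCity}, so (Type, Branch, BCity)⁺ = {Type, Branch, BCity}.
The closure contains neither all of R1 = {OpenDate, Balance, Type, CName, Branch, BCity} nor all of R2 = {Type, AcctNo, Branch, BCity}, so the common attributes are not a superkey of either fragment. The join is lossy.

No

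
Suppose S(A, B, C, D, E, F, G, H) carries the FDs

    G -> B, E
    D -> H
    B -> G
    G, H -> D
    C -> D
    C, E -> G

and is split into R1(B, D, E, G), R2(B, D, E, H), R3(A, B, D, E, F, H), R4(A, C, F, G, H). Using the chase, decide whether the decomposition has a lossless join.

Yes

Chase test. Columns are A, B, C, D, E, F, G, H; row i has aⱼ where attribute j ∈ Ri, else bᵢⱼ.
Initial tableau (one row per fragment):
  row 1: b11 a2 b13 a4 a5 b16 a7 b18
  row 2: b21 a2 b23 a4 a5 b26 b27 a8
  row 3: a1 a2 b33 a4 a5 a6 b37 a8
  row 4: a1 b42 a3 b44 b45 a6 a7 a8
Rows 1 and 4 agree on G; apply G→B, E and equate their B, E entries.
Rows 1 and 2 agree on D; apply D→H and equate their H entries.
Rows 1 and 2 agree on B; apply B→G and equate their G entries.
Rows 1 and 3 agree on B; apply B→G and equate their G entries.
Rows 1 and 4 agree on G, H; apply G, H→D and equate their D entries.
Row 4 is now all distinguished symbols — the join is lossless.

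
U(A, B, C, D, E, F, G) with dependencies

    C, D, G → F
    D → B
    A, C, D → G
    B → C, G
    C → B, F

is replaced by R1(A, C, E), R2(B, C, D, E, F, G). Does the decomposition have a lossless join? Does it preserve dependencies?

lossy but dependency-preserving

Lossless test: (C, E)⁺ = {B, C, E, F, G}, which is a superkey of neither fragment — lossy.
Dependency preservation: A, C, D → G is not contained in any single fragment, but the restricted closure of its left-hand side across the fragments still reaches the right-hand side; the remaining FDs each lie inside some fragment. All dependencies are preserved.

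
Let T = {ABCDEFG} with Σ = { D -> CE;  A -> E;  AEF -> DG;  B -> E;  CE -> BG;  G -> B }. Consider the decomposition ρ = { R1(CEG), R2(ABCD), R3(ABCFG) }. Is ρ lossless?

No

Chase test. Columns are ABCDEFG; row i has aⱼ where attribute j ∈ Ri, else bᵢⱼ.
Initial tableau (one row per fragment):
  row 1: b11 b12 a3 b14 a5 b16 a7
  row 2: a1 a2 a3 a4 b25 b26 b27
  row 3: a1 a2 a3 b34 b35 a6 a7
Rows 2 and 3 agree on A; apply A→E and equate their E entries.
Rows 2 and 3 agree on CE; apply CE→BG and equate their BG entries.
Rows 1 and 2 agree on G; apply G→B and equate their B entries.
Rows 1 and 2 agree on B; apply B→E and equate their E entries.
No row becomes fully distinguished — the join is lossy.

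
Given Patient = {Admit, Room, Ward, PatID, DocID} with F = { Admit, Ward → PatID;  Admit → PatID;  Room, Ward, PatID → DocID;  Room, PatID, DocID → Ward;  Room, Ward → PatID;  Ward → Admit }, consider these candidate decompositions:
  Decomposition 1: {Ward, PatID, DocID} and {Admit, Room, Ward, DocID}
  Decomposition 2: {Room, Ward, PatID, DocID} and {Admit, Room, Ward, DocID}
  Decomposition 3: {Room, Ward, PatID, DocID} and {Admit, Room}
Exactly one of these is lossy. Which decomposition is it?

Decomposition 1: common = {Ward, DocID}, closure = {Admit, Ward, PatID, DocID} → lossless.
Decomposition 2: common = {Room, Ward, DocID}, closure = {Admit, Room, Ward, PatID, DocID} → lossless.
Decomposition 3: common = {Room}, closure = {Room} → lossy.

Decomposition 3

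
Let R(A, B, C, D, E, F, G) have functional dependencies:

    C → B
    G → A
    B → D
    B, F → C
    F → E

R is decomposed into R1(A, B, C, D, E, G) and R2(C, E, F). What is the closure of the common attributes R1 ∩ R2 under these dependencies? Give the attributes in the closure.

R1 ∩ R2 = {C, E}.
C → B applies, adding B
B → D applies, adding D
Closure: {B, C, D, E}.

B, C, D, E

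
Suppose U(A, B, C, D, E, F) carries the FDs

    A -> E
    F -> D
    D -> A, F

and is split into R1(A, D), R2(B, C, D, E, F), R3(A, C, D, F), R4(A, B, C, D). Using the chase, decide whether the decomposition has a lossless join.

Yes

Chase test. Columns are A, B, C, D, E, F; row i has aⱼ where attribute j ∈ Ri, else bᵢⱼ.
Initial tableau (one row per fragment):
  row 1: a1 b12 b13 a4 b15 b16
  row 2: b21 a2 a3 a4 a5 a6
  row 3: a1 b32 a3 a4 b35 a6
  row 4: a1 a2 a3 a4 b45 b46
Rows 1 and 3 agree on A; apply A→E and equate their E entries.
Rows 1 and 4 agree on A; apply A→E and equate their E entries.
Rows 1 and 2 agree on D; apply D→A, F and equate their A, F entries.
Rows 1 and 4 agree on D; apply D→A, F and equate their A, F entries.
Rows 1 and 2 agree on A; apply A→E and equate their E entries.
Row 2 is now all distinguished symbols — the join is lossless.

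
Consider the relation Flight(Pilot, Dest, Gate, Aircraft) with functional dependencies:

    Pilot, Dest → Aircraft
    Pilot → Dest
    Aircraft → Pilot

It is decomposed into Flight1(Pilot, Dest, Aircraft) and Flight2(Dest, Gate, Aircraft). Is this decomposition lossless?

Common attributes: Flight1 ∩ Flight2 = {Dest, Aircraft}.
Closure of {Dest, Aircraft}: Aircraft → Pilot applies, adding Pilot. So (Dest, Aircraft)⁺ = {Pilot, Dest, Aircraft}.
This closure contains every attribute of Flight1, so Flight1 ∩ Flight2 → Flight1. The join is lossless.

Yes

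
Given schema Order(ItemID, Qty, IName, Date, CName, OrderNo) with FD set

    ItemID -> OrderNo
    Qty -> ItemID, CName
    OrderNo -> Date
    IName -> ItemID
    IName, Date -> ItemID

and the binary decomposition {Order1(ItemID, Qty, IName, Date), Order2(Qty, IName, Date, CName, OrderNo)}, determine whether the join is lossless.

Yes

Common attributes: Order1 ∩ Order2 = {Qty, IName, Date}.
Closure of {Qty, IName, Date}: Qty → ItemID, CName applies, adding ItemID, CName; ItemID → OrderNo applies, adding OrderNo. So (Qty, IName, Date)⁺ = {ItemID, Qty, IName, Date, CName, OrderNo}.
This closure contains every attribute of Order1, so Order1 ∩ Order2 → Order1. The join is lossless.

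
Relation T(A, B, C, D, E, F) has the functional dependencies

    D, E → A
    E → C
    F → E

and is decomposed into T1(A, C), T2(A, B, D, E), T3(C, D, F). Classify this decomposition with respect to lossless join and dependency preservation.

lossy and not dependency-preserving

Lossless test (chase): applying each FD to every pair of rows produces no changes in the tableau, so no row becomes fully distinguished — the join is lossy.
Dependency preservation: the restricted closure of {E} across the fragments never reaches {C}, so E → C cannot be enforced without a join — not preserved.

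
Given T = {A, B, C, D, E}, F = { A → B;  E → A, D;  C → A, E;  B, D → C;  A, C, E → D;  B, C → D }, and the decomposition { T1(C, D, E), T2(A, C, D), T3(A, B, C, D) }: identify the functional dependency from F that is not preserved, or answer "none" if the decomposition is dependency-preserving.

A → B lies within T3.
E → A, D: restricted closure across fragments reaches A, D.
C → A, E: restricted closure across fragments reaches A, E.
B, D → C lies within T3.
A, C, E → D: restricted closure across fragments reaches D.
B, C → D lies within T3.
Every dependency is enforceable on the fragments, so the decomposition is dependency-preserving.

none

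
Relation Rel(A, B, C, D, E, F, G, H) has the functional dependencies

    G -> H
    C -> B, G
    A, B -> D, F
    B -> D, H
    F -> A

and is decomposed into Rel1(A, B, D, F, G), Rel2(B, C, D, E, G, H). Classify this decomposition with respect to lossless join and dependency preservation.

Lossless test: (B, D, G)⁺ = {B, D, G, H}, which is a superkey of neither fragment — lossy.
Dependency preservation: every FD's attributes lie within a single fragment, so each can be enforced locally — preserved.

lossy but dependency-preserving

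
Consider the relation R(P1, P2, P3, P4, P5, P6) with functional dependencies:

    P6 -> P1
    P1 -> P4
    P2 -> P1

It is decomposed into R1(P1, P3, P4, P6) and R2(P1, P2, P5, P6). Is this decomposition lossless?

No

Common attributes: R1 ∩ R2 = {P1, P6}.
Closure of {P1, P6}: P1 → P4 applies, adding P4. So (P1, P6)⁺ = {P1, P4, P6}.
The closure contains neither all of R1 = {P1, P3, P4, P6} nor all of R2 = {P1, P2, P5, P6}, so the common attributes are not a superkey of either fragment. The join is lossy.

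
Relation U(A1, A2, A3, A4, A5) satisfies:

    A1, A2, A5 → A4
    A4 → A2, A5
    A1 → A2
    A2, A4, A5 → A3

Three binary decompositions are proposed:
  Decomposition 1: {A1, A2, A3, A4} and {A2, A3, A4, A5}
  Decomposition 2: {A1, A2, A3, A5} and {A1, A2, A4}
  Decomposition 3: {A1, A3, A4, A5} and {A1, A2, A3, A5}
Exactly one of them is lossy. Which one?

Decomposition 1: common = {A2, A3, A4}, closure = {A2, A3, A4, A5} → lossless.
Decomposition 2: common = {A1, A2}, closure = {A1, A2} → lossy.
Decomposition 3: common = {A1, A3, A5}, closure = {A1, A2, A3, A4, A5} → lossless.

Decomposition 2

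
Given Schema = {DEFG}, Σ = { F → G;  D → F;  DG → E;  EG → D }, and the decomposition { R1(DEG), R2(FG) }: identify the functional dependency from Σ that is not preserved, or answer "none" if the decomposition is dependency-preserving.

D → F

Check D → F: no single fragment contains all of {DF}, and the restricted closure of {D} across the fragments never reaches {F}.
F → G is preserved.
DG → E is preserved.
EG → D is preserved.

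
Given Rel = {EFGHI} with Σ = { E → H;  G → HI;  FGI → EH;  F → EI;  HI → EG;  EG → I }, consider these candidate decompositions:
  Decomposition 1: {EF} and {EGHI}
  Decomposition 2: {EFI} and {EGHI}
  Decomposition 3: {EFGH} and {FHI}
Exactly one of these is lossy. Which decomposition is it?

Decomposition 1

Decomposition 1: common = {E}, closure = {EH} → lossy.
Decomposition 2: common = {EI}, closure = {EGHI} → lossless.
Decomposition 3: common = {FH}, closure = {EFGHI} → lossless.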